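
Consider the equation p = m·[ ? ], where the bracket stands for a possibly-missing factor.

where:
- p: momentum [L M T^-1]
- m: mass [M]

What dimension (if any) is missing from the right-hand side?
[L T^-1] — velocity (e.g. v)

p has dimensions [L M T^-1]; m has dimensions [M].
The bracketed factor must supply [L M T^-1] / [M] = [L T^-1].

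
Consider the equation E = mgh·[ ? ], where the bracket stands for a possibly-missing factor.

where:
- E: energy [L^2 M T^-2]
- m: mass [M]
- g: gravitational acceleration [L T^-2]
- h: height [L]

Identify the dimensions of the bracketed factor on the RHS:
Nothing is missing — the bracketed factor must be dimensionless.

E has dimensions [L^2 M T^-2] and mgh already has dimensions [L^2 M T^-2], so E = mgh is dimensionally complete.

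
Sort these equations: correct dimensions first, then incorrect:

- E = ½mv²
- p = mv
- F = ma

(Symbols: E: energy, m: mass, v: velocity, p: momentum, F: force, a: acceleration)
Dimensionally correct: E = ½mv², p = mv, F = ma
Dimensionally incorrect: none
Ordered (correct first, then incorrect): E = ½mv², p = mv, F = ma

- E = ½mv²: LHS [L^2 M T^-2], RHS [L^2 M T^-2] → correct ✓
- p = mv: LHS [L M T^-1], RHS [L M T^-1] → correct ✓
- F = ma: LHS [L M T^-2], RHS [L M T^-2] → correct ✓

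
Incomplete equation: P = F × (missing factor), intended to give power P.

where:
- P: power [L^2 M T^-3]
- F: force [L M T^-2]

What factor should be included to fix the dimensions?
v (velocity), dimensions [L T^-1]

P has dimensions [L^2 M T^-3] and F has dimensions [L M T^-2].
The missing factor must have dimensions [L^2 M T^-3] / [L M T^-2] = [L T^-1], i.e. velocity (v).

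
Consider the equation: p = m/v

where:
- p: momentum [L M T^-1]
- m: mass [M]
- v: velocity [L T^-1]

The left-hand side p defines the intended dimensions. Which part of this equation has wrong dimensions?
The right-hand side term m/v

p has dimensions [L M T^-1], but m/v has dimensions [L^-1 M T], so the term m/v is dimensionally wrong for p.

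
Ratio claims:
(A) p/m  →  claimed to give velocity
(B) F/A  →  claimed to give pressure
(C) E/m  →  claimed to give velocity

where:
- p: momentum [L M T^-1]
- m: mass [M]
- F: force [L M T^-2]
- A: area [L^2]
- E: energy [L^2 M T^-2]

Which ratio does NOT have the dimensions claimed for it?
(C) E/m does not give velocity

(A) p/m: [L T^-1] = velocity [L T^-1] ✓
(B) F/A: [L^-1 M T^-2] = pressure [L^-1 M T^-2] ✓
(C) E/m: [L^2 T^-2] ≠ velocity [L T^-1] ✗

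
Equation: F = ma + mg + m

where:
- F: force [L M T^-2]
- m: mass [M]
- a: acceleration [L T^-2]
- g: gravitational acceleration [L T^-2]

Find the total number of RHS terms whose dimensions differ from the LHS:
1

LHS F: [L M T^-2]
- ma: [L M T^-2] ✓
- mg: [L M T^-2] ✓
- m: [M] ✗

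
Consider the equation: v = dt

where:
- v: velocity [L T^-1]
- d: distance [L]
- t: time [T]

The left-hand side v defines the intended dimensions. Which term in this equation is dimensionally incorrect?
The right-hand side term dt

v has dimensions [L T^-1], but dt has dimensions [L T], so the term dt is dimensionally wrong for v.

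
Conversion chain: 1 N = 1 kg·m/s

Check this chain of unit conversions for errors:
The chain is incorrect (it contains an error).

Incorrect: Newton is kg·m/s², not kg·m/s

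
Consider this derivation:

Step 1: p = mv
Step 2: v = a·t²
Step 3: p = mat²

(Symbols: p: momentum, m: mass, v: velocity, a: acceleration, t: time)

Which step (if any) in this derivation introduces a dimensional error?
Step 2

Step 1: p = mv → LHS [L M T^-1], RHS [L M T^-1] ✓
Step 2: v = a·t² → LHS [L T^-1], RHS [L] ✗

The first dimensional inconsistency appears in step 2: v = a·t²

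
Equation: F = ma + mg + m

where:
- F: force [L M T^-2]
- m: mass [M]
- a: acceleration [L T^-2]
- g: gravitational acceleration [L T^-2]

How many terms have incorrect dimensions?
1

LHS F: [L M T^-2]
- ma: [L M T^-2] ✓
- mg: [L M T^-2] ✓
- m: [M] ✗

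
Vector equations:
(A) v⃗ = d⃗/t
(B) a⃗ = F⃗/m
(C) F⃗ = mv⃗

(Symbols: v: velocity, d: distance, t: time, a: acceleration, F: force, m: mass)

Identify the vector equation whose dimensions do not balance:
(C) F⃗ = mv⃗

(A) v⃗ = d⃗/t: LHS [L T^-1], RHS [L T^-1] ✓ — displacement (vector) divided by time (scalar)
(B) a⃗ = F⃗/m: LHS [L T^-2], RHS [L T^-2] ✓ — force (vector) divided by mass (scalar)
(C) F⃗ = mv⃗: LHS [L M T^-2], RHS [L M T^-1] ✗ — mass times velocity is momentum, not force; should be ma⃗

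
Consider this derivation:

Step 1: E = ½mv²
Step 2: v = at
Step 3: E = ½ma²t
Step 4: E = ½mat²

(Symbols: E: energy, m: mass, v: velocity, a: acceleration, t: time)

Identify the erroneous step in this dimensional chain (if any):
Step 3

Step 1: E = ½mv² → LHS [L^2 M T^-2], RHS [L^2 M T^-2] ✓
Step 2: v = at → LHS [L T^-1], RHS [L T^-1] ✓
Step 3: E = ½ma²t → LHS [L^2 M T^-2], RHS [L^2 M T^-3] ✗

The first dimensional inconsistency appears in step 3: E = ½ma²t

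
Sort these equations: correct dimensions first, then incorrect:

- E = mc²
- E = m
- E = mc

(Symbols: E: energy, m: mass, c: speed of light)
Dimensionally correct: E = mc²
Dimensionally incorrect: E = m, E = mc
Ordered (correct first, then incorrect): E = mc², E = m, E = mc

- E = mc²: LHS [L^2 M T^-2], RHS [L^2 M T^-2] → correct ✓
- E = m: LHS [L^2 M T^-2], RHS [M] → incorrect ✗
- E = mc: LHS [L^2 M T^-2], RHS [L M T^-1] → incorrect ✗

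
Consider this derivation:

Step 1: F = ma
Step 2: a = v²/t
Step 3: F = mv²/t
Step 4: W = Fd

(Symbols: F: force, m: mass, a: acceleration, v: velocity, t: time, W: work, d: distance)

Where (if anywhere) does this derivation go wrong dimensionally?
Step 2

Step 1: F = ma → LHS [L M T^-2], RHS [L M T^-2] ✓
Step 2: a = v²/t → LHS [L T^-2], RHS [L^2 T^-3] ✗

The first dimensional inconsistency appears in step 2: a = v²/t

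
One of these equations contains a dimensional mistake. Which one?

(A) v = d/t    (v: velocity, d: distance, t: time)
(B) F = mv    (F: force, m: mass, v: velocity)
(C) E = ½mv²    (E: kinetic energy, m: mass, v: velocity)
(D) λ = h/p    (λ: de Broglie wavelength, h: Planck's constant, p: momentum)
(B) F = mv

The equation (B) F = mv is dimensionally incorrect.

LHS (F): [L M T^-2]
RHS (mv): [L M T^-1] ✗

The dimensions do not match. The other three equations balance.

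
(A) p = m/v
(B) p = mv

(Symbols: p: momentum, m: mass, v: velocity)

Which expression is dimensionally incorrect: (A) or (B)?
(A)

(A) p = m/v: LHS [L M T^-1], RHS [L^-1 M T] ✗
(B) p = mv: LHS [L M T^-1], RHS [L M T^-1] ✓

Expression (A) p = m/v is dimensionally incorrect.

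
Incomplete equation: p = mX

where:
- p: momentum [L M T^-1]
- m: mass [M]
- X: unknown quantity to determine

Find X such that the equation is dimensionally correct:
X = v (velocity), dimensions [L T^-1]

p has dimensions [L M T^-1]; the rest of the RHS (m) has dimensions [M].
So X must have dimensions [L T^-1] — X = v (velocity).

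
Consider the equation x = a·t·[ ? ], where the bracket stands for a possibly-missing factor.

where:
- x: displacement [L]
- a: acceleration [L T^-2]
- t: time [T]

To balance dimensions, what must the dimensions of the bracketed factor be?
[T] — time (e.g. t)

x has dimensions [L]; a·t has dimensions [L T^-1].
The bracketed factor must supply [L] / [L T^-1] = [T].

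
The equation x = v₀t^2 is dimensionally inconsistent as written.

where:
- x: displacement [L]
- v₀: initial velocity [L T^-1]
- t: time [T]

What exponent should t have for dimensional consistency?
The exponent of t should be 1: x = v₀t

The LHS x has dimensions [L]; t has dimensions [T].
As written, the RHS v₀t^2 (exponent 2 on t) has dimensions [L T], which does not match.
With exponent 1, the RHS v₀t has dimensions [L], matching the LHS.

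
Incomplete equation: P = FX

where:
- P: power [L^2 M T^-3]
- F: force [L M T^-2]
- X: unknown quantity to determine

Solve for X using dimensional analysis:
X = v (velocity), dimensions [L T^-1]

P has dimensions [L^2 M T^-3]; the rest of the RHS (F) has dimensions [L M T^-2].
So X must have dimensions [L T^-1] — X = v (velocity).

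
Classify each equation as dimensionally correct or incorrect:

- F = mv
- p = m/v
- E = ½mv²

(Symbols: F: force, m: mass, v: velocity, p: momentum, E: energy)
Dimensionally correct: E = ½mv²
Dimensionally incorrect: F = mv, p = m/v
Ordered (correct first, then incorrect): E = ½mv², F = mv, p = m/v

- F = mv: LHS [L M T^-2], RHS [L M T^-1] → incorrect ✗
- p = m/v: LHS [L M T^-1], RHS [L^-1 M T] → incorrect ✗
- E = ½mv²: LHS [L^2 M T^-2], RHS [L^2 M T^-2] → correct ✓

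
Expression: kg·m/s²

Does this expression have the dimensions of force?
Yes

The expression kg·m/s² has dimensions [L M T^-2], which is exactly force [L M T^-2].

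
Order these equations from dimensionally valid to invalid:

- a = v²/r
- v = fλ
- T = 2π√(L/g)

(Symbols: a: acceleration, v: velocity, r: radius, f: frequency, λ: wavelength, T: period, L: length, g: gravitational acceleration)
Dimensionally correct: a = v²/r, v = fλ, T = 2π√(L/g)
Dimensionally incorrect: none
Ordered (correct first, then incorrect): a = v²/r, v = fλ, T = 2π√(L/g)

- a = v²/r: LHS [L T^-2], RHS [L T^-2] → correct ✓
- v = fλ: LHS [L T^-1], RHS [L T^-1] → correct ✓
- T = 2π√(L/g): LHS [T], RHS [T] → correct ✓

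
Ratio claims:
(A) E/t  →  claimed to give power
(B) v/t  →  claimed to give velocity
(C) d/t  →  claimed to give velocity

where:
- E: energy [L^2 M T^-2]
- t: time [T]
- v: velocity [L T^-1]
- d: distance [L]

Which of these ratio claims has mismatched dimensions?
(B) v/t does not give velocity

(A) E/t: [L^2 M T^-3] = power [L^2 M T^-3] ✓
(B) v/t: [L T^-2] ≠ velocity [L T^-1] ✗
(C) d/t: [L T^-1] = velocity [L T^-1] ✓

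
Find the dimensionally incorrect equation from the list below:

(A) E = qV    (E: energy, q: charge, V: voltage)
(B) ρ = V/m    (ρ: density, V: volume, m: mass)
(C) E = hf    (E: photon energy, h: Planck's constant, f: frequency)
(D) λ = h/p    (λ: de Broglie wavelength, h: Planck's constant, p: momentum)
(B) ρ = V/m

The equation (B) ρ = V/m is dimensionally incorrect.

LHS (ρ): [L^-3 M]
RHS (V/m): [L^3 M^-1] ✗

The dimensions do not match. The other three equations balance.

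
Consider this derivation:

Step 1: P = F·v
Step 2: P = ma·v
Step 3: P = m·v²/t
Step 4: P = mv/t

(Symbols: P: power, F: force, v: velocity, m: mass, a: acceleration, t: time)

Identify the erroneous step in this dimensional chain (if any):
Step 4

Step 1: P = F·v → LHS [L^2 M T^-3], RHS [L^2 M T^-3] ✓
Step 2: P = ma·v → LHS [L^2 M T^-3], RHS [L^2 M T^-3] ✓
Step 3: P = m·v²/t → LHS [L^2 M T^-3], RHS [L^2 M T^-3] ✓
Step 4: P = mv/t → LHS [L^2 M T^-3], RHS [L M T^-2] ✗

The first dimensional inconsistency appears in step 4: P = mv/t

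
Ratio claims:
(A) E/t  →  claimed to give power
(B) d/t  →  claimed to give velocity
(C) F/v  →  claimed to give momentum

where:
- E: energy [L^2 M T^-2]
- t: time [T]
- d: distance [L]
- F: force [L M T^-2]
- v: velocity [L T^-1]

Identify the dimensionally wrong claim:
(C) F/v does not give momentum

(A) E/t: [L^2 M T^-3] = power [L^2 M T^-3] ✓
(B) d/t: [L T^-1] = velocity [L T^-1] ✓
(C) F/v: [M T^-1] ≠ momentum [L M T^-1] ✗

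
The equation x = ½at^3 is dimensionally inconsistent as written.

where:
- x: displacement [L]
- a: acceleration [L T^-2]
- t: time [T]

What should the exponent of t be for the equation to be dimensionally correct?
The exponent of t should be 2: x = ½at^2

The LHS x has dimensions [L]; t has dimensions [T].
As written, the RHS ½at^3 (exponent 3 on t) has dimensions [L T], which does not match.
With exponent 2, the RHS ½at^2 has dimensions [L], matching the LHS.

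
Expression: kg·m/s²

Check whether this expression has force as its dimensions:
Yes

The expression kg·m/s² has dimensions [L M T^-2], which is exactly force [L M T^-2].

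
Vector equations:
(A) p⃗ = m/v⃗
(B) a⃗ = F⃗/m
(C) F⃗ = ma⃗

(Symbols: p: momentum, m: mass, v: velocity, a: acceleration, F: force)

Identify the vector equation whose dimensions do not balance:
(A) p⃗ = m/v⃗

(A) p⃗ = m/v⃗: LHS [L M T^-1], RHS [L^-1 M T] ✗ — momentum is mass times velocity; should be mv⃗ (and division by a vector is undefined)
(B) a⃗ = F⃗/m: LHS [L T^-2], RHS [L T^-2] ✓ — force (vector) divided by mass (scalar)
(C) F⃗ = ma⃗: LHS [L M T^-2], RHS [L M T^-2] ✓ — Force and acceleration are vectors, mass is a scalar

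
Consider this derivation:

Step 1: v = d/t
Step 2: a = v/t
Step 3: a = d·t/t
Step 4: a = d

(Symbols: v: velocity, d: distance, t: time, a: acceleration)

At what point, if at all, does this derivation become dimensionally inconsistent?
Step 3

Step 1: v = d/t → LHS [L T^-1], RHS [L T^-1] ✓
Step 2: a = v/t → LHS [L T^-2], RHS [L T^-2] ✓
Step 3: a = d·t/t → LHS [L T^-2], RHS [L] ✗

The first dimensional inconsistency appears in step 3: a = d·t/t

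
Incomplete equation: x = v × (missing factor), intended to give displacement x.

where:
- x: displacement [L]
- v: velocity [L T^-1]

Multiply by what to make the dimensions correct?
t (time), dimensions [T]

x has dimensions [L] and v has dimensions [L T^-1].
The missing factor must have dimensions [L] / [L T^-1] = [T], i.e. time (t).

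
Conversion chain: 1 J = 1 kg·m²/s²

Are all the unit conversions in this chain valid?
The chain is correct (no errors).

Correct: Joule is defined as kg·m²/s²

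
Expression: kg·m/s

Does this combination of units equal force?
No

The expression kg·m/s has dimensions [L M T^-1], but force has dimensions [L M T^-2].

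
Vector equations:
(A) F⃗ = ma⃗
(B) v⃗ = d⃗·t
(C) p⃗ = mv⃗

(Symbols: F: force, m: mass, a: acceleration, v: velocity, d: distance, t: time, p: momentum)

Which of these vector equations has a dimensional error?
(B) v⃗ = d⃗·t

(A) F⃗ = ma⃗: LHS [L M T^-2], RHS [L M T^-2] ✓ — Force and acceleration are vectors, mass is a scalar
(B) v⃗ = d⃗·t: LHS [L T^-1], RHS [L T] ✗ — velocity is displacement per time; should be d⃗/t
(C) p⃗ = mv⃗: LHS [L M T^-1], RHS [L M T^-1] ✓ — mass (scalar) times velocity (vector)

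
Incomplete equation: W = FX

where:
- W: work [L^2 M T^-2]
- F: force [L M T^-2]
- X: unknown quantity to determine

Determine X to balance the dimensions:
X = d (distance), dimensions [L]

W has dimensions [L^2 M T^-2]; the rest of the RHS (F) has dimensions [L M T^-2].
So X must have dimensions [L] — X = d (distance).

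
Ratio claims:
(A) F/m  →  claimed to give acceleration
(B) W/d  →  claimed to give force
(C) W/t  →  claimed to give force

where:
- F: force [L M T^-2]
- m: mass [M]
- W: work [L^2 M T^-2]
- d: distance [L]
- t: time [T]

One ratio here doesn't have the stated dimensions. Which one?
(C) W/t does not give force

(A) F/m: [L T^-2] = acceleration [L T^-2] ✓
(B) W/d: [L M T^-2] = force [L M T^-2] ✓
(C) W/t: [L^2 M T^-3] ≠ force [L M T^-2] ✗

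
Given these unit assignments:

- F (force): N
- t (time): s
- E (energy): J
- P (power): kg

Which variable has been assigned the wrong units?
P

The variable P (power) should have units W, not kg.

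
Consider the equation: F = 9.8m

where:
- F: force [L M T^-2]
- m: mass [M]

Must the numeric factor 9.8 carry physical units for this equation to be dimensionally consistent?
Yes

F has dimensions [L M T^-2], while m alone has dimensions [M]. For the equation to balance, the factor 9.8 must carry dimensions [L T^-2] — it is a dimensional constant (a numerical value of a physical quantity with its units suppressed), not a pure number.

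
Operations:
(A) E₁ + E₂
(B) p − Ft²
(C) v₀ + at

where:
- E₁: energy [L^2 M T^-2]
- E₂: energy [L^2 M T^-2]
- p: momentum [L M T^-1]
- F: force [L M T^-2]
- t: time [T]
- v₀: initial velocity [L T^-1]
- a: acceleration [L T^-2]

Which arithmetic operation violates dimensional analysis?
(B) p − Ft²

(A) E₁ + E₂: E₁ [L^2 M T^-2] and E₂ [L^2 M T^-2] — same dimensions ✓
(B) p − Ft²: p [L M T^-1] and Ft² [L M] — different dimensions cannot be added/subtracted ✗
(C) v₀ + at: v₀ [L T^-1] and at [L T^-1] — same dimensions ✓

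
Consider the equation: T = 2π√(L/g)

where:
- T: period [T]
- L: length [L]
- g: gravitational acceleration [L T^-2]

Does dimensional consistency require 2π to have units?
No

T has dimensions [T] and √(L/g) already has dimensions [T], so the equation balances without 2π contributing any dimensions. 2π is a pure (dimensionless) number; changing or removing it would not affect dimensional consistency.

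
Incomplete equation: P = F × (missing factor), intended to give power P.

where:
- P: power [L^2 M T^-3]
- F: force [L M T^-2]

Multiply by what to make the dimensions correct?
v (velocity), dimensions [L T^-1]

P has dimensions [L^2 M T^-3] and F has dimensions [L M T^-2].
The missing factor must have dimensions [L^2 M T^-3] / [L M T^-2] = [L T^-1], i.e. velocity (v).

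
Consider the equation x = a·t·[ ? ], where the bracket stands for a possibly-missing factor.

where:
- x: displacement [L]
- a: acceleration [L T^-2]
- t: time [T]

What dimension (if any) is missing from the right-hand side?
[T] — time (e.g. t)

x has dimensions [L]; a·t has dimensions [L T^-1].
The bracketed factor must supply [L] / [L T^-1] = [T].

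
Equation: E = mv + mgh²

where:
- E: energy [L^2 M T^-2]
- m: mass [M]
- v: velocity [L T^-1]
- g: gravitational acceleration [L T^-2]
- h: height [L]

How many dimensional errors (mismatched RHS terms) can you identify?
2

LHS E: [L^2 M T^-2]
- mv: [L M T^-1] ✗
- mgh²: [L^3 M T^-2] ✗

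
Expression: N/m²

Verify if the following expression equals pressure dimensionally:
Yes

The expression N/m² has dimensions [L^-1 M T^-2], which is exactly pressure [L^-1 M T^-2].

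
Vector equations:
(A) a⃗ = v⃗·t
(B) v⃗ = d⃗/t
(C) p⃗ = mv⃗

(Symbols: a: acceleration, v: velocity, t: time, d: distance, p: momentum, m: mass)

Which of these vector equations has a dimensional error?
(A) a⃗ = v⃗·t

(A) a⃗ = v⃗·t: LHS [L T^-2], RHS [L] ✗ — acceleration is velocity per time; should be v⃗/t
(B) v⃗ = d⃗/t: LHS [L T^-1], RHS [L T^-1] ✓ — displacement (vector) divided by time (scalar)
(C) p⃗ = mv⃗: LHS [L M T^-1], RHS [L M T^-1] ✓ — mass (scalar) times velocity (vector)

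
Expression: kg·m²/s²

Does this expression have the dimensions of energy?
Yes

The expression kg·m²/s² has dimensions [L^2 M T^-2], which is exactly energy [L^2 M T^-2].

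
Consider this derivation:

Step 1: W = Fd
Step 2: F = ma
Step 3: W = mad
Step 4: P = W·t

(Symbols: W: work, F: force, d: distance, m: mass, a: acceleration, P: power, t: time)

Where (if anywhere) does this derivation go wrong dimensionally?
Step 4

Step 1: W = Fd → LHS [L^2 M T^-2], RHS [L^2 M T^-2] ✓
Step 2: F = ma → LHS [L M T^-2], RHS [L M T^-2] ✓
Step 3: W = mad → LHS [L^2 M T^-2], RHS [L^2 M T^-2] ✓
Step 4: P = W·t → LHS [L^2 M T^-3], RHS [L^2 M T^-1] ✗

The first dimensional inconsistency appears in step 4: P = W·t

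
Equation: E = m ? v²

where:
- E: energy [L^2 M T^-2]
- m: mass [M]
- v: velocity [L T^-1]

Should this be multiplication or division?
multiplication (×): E = m × v²

E [L^2 M T^-2]; m [M]; v² [L^2 T^-2].
m × v² → [L^2 M T^-2] ✓
m ÷ v² → [L^-2 M T^2] ✗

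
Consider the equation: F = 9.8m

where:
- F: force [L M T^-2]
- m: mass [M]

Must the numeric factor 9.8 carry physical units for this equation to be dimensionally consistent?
Yes

F has dimensions [L M T^-2], while m alone has dimensions [M]. For the equation to balance, the factor 9.8 must carry dimensions [L T^-2] — it is a dimensional constant (a numerical value of a physical quantity with its units suppressed), not a pure number.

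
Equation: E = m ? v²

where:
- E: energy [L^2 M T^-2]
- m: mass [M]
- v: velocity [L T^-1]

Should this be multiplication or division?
multiplication (×): E = m × v²

E [L^2 M T^-2]; m [M]; v² [L^2 T^-2].
m × v² → [L^2 M T^-2] ✓
m ÷ v² → [L^-2 M T^2] ✗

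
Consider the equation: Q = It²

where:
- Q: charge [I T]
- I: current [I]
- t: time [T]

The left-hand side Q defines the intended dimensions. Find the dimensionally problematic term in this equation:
The right-hand side term It²

Q has dimensions [I T], but It² has dimensions [I T^2], so the term It² is dimensionally wrong for Q.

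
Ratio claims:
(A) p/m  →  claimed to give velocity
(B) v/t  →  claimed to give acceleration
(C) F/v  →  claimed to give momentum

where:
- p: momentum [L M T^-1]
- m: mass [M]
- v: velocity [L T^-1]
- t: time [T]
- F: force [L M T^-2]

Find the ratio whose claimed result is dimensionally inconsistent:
(C) F/v does not give momentum

(A) p/m: [L T^-1] = velocity [L T^-1] ✓
(B) v/t: [L T^-2] = acceleration [L T^-2] ✓
(C) F/v: [M T^-1] ≠ momentum [L M T^-1] ✗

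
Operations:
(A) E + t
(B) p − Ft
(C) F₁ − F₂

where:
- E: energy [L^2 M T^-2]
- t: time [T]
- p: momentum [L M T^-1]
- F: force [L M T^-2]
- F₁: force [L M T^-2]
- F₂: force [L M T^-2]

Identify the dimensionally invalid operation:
(A) E + t

(A) E + t: E [L^2 M T^-2] and t [T] — different dimensions cannot be added/subtracted ✗
(B) p − Ft: p [L M T^-1] and Ft [L M T^-1] — same dimensions ✓
(C) F₁ − F₂: F₁ [L M T^-2] and F₂ [L M T^-2] — same dimensions ✓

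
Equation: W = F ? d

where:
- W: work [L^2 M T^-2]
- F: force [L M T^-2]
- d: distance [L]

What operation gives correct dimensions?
multiplication (×): W = F × d

W [L^2 M T^-2]; F [L M T^-2]; d [L].
F × d → [L^2 M T^-2] ✓
F ÷ d → [M T^-2] ✗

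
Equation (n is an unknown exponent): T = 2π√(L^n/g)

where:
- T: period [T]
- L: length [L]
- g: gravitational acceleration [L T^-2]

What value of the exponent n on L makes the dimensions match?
n = 1

T has dimensions [T]; L has dimensions [L].
With n = 1: 2π√(L^1/g) has dimensions [T], matching the LHS ✓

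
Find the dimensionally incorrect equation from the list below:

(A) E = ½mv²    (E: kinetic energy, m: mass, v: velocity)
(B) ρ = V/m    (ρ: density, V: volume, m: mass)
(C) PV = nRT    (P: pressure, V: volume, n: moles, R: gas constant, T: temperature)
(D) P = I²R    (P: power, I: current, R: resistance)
(B) ρ = V/m

The equation (B) ρ = V/m is dimensionally incorrect.

LHS (ρ): [L^-3 M]
RHS (V/m): [L^3 M^-1] ✗

The dimensions do not match. The other three equations balance.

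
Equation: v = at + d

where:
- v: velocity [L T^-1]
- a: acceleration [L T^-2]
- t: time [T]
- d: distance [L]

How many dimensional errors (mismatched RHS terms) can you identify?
1

LHS v: [L T^-1]
- at: [L T^-1] ✓
- d: [L] ✗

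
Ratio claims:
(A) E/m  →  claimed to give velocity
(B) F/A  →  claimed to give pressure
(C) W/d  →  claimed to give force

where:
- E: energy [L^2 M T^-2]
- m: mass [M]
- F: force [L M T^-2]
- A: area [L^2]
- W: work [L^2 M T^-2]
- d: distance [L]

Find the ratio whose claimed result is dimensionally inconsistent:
(A) E/m does not give velocity

(A) E/m: [L^2 T^-2] ≠ velocity [L T^-1] ✗
(B) F/A: [L^-1 M T^-2] = pressure [L^-1 M T^-2] ✓
(C) W/d: [L M T^-2] = force [L M T^-2] ✓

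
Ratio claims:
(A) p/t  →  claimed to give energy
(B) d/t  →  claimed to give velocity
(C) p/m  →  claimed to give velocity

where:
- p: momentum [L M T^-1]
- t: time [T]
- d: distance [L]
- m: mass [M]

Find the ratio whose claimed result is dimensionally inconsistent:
(A) p/t does not give energy

(A) p/t: [L M T^-2] ≠ energy [L^2 M T^-2] ✗
(B) d/t: [L T^-1] = velocity [L T^-1] ✓
(C) p/m: [L T^-1] = velocity [L T^-1] ✓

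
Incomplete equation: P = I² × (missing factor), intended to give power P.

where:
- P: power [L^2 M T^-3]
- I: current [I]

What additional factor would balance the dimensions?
R (resistance), dimensions [I^-2 L^2 M T^-3]

P has dimensions [L^2 M T^-3] and I² has dimensions [I^2].
The missing factor must have dimensions [L^2 M T^-3] / [I^2] = [I^-2 L^2 M T^-3], i.e. resistance (R).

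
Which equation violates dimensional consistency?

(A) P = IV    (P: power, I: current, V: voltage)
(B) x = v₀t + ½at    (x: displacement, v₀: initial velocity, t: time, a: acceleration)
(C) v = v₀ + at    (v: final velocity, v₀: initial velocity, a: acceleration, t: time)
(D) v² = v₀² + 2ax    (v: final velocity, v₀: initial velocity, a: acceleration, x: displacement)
(B) x = v₀t + ½at

The equation (B) x = v₀t + ½at is dimensionally incorrect.

LHS (x): [L]
RHS terms:
  - v₀t: [L] ✓
  - ½at: [L T^-1] ✗ (does not match LHS)

The dimensions do not match. The other three equations balance.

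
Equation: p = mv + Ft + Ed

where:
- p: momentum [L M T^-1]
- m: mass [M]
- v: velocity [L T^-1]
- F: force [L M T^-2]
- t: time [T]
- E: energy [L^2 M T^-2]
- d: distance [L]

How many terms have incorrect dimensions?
1

LHS p: [L M T^-1]
- mv: [L M T^-1] ✓
- Ft: [L M T^-1] ✓
- Ed: [L^3 M T^-2] ✗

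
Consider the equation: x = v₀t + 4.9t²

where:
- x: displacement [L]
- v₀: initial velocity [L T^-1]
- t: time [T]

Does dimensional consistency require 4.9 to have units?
Yes

x has dimensions [L], while t² alone has dimensions [T^2]. For the equation to balance, the factor 4.9 must carry dimensions [L T^-2] — it is a dimensional constant (a numerical value of a physical quantity with its units suppressed), not a pure number.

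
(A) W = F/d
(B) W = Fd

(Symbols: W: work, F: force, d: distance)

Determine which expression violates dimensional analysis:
(A)

(A) W = F/d: LHS [L^2 M T^-2], RHS [M T^-2] ✗
(B) W = Fd: LHS [L^2 M T^-2], RHS [L^2 M T^-2] ✓

Expression (A) W = F/d is dimensionally incorrect.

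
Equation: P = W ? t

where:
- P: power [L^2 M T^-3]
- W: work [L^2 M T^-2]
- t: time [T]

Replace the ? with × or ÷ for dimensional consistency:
division (÷): P = W ÷ t

P [L^2 M T^-3]; W [L^2 M T^-2]; t [T].
W × t → [L^2 M T^-1] ✗
W ÷ t → [L^2 M T^-3] ✓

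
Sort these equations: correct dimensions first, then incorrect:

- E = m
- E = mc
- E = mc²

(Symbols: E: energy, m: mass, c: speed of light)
Dimensionally correct: E = mc²
Dimensionally incorrect: E = m, E = mc
Ordered (correct first, then incorrect): E = mc², E = m, E = mc

- E = m: LHS [L^2 M T^-2], RHS [M] → incorrect ✗
- E = mc: LHS [L^2 M T^-2], RHS [L M T^-1] → incorrect ✗
- E = mc²: LHS [L^2 M T^-2], RHS [L^2 M T^-2] → correct ✓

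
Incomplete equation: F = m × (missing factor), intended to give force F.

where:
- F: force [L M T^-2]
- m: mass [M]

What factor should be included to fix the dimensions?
a (acceleration), dimensions [L T^-2]

F has dimensions [L M T^-2] and m has dimensions [M].
The missing factor must have dimensions [L M T^-2] / [M] = [L T^-2], i.e. acceleration (a).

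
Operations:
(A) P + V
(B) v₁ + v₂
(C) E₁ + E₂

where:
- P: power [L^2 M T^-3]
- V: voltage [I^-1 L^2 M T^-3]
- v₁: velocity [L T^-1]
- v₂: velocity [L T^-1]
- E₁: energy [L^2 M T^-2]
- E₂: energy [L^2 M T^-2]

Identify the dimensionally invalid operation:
(A) P + V

(A) P + V: P [L^2 M T^-3] and V [I^-1 L^2 M T^-3] — different dimensions cannot be added/subtracted ✗
(B) v₁ + v₂: v₁ [L T^-1] and v₂ [L T^-1] — same dimensions ✓
(C) E₁ + E₂: E₁ [L^2 M T^-2] and E₂ [L^2 M T^-2] — same dimensions ✓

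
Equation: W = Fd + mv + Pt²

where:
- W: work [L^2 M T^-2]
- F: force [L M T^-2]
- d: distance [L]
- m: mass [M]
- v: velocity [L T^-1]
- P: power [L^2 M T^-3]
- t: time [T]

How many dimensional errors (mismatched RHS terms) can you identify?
2

LHS W: [L^2 M T^-2]
- Fd: [L^2 M T^-2] ✓
- mv: [L M T^-1] ✗
- Pt²: [L^2 M T^-1] ✗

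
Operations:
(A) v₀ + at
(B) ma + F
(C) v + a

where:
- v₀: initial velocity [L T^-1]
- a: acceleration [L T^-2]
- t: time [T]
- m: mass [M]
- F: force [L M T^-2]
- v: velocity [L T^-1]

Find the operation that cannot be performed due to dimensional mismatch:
(C) v + a

(A) v₀ + at: v₀ [L T^-1] and at [L T^-1] — same dimensions ✓
(B) ma + F: ma [L M T^-2] and F [L M T^-2] — same dimensions ✓
(C) v + a: v [L T^-1] and a [L T^-2] — different dimensions cannot be added/subtracted ✗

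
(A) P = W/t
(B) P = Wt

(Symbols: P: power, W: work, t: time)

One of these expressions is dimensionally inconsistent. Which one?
(B)

(A) P = W/t: LHS [L^2 M T^-3], RHS [L^2 M T^-3] ✓
(B) P = Wt: LHS [L^2 M T^-3], RHS [L^2 M T^-1] ✗

Expression (B) P = Wt is dimensionally incorrect.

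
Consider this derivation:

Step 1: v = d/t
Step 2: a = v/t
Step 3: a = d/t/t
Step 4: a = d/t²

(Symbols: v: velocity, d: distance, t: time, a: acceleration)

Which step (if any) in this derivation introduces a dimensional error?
No step introduces an error — all steps are dimensionally consistent.

Step 1: v = d/t → LHS [L T^-1], RHS [L T^-1] ✓
Step 2: a = v/t → LHS [L T^-2], RHS [L T^-2] ✓
Step 3: a = d/t/t → LHS [L T^-2], RHS [L T^-2] ✓
Step 4: a = d/t² → LHS [L T^-2], RHS [L T^-2] ✓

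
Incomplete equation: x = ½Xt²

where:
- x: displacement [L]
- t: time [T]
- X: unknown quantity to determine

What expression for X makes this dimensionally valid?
X = a (acceleration), dimensions [L T^-2]

x has dimensions [L]; the rest of the RHS (½ t²) has dimensions [T^2].
So X must have dimensions [L T^-2] — X = a (acceleration).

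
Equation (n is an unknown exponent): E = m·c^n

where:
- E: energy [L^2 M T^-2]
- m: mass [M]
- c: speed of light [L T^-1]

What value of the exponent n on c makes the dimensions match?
n = 2

E has dimensions [L^2 M T^-2]; c has dimensions [L T^-1].
The rest of the RHS has dimensions [M], so c^n must supply [L^2 T^-2].
With n = 2: m·c^2 has dimensions [L^2 M T^-2], matching the LHS ✓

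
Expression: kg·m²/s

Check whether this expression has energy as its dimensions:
No

The expression kg·m²/s has dimensions [L^2 M T^-1], but energy has dimensions [L^2 M T^-2].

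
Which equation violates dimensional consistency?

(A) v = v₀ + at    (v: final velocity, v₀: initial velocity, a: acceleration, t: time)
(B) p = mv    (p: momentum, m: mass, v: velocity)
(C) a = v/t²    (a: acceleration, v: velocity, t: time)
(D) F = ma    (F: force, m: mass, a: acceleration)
(C) a = v/t²

The equation (C) a = v/t² is dimensionally incorrect.

LHS (a): [L T^-2]
RHS (v/t²): [L T^-3] ✗

The dimensions do not match. The other three equations balance.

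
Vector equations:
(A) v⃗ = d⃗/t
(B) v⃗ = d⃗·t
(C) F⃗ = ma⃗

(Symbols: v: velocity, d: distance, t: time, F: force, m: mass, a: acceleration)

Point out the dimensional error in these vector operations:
(B) v⃗ = d⃗·t

(A) v⃗ = d⃗/t: LHS [L T^-1], RHS [L T^-1] ✓ — displacement (vector) divided by time (scalar)
(B) v⃗ = d⃗·t: LHS [L T^-1], RHS [L T] ✗ — velocity is displacement per time; should be d⃗/t
(C) F⃗ = ma⃗: LHS [L M T^-2], RHS [L M T^-2] ✓ — Force and acceleration are vectors, mass is a scalar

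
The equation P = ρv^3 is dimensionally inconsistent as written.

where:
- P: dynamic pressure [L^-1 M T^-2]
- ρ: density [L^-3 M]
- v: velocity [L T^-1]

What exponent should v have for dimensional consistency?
The exponent of v should be 2: P = ρv^2

The LHS P has dimensions [L^-1 M T^-2]; v has dimensions [L T^-1].
As written, the RHS ρv^3 (exponent 3 on v) has dimensions [M T^-3], which does not match.
With exponent 2, the RHS ρv^2 has dimensions [L^-1 M T^-2], matching the LHS.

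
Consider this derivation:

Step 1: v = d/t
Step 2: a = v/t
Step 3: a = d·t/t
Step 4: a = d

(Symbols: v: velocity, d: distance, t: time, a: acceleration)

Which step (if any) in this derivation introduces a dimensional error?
Step 3

Step 1: v = d/t → LHS [L T^-1], RHS [L T^-1] ✓
Step 2: a = v/t → LHS [L T^-2], RHS [L T^-2] ✓
Step 3: a = d·t/t → LHS [L T^-2], RHS [L] ✗

The first dimensional inconsistency appears in step 3: a = d·t/t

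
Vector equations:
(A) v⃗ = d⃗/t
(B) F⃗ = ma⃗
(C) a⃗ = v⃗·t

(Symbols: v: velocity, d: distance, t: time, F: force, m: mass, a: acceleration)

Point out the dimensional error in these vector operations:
(C) a⃗ = v⃗·t

(A) v⃗ = d⃗/t: LHS [L T^-1], RHS [L T^-1] ✓ — displacement (vector) divided by time (scalar)
(B) F⃗ = ma⃗: LHS [L M T^-2], RHS [L M T^-2] ✓ — Force and acceleration are vectors, mass is a scalar
(C) a⃗ = v⃗·t: LHS [L T^-2], RHS [L] ✗ — acceleration is velocity per time; should be v⃗/t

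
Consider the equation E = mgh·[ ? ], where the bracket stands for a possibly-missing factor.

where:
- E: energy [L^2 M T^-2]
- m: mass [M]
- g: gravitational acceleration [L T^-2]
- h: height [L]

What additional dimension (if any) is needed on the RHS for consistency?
Nothing is missing — the bracketed factor must be dimensionless.

E has dimensions [L^2 M T^-2] and mgh already has dimensions [L^2 M T^-2], so E = mgh is dimensionally complete.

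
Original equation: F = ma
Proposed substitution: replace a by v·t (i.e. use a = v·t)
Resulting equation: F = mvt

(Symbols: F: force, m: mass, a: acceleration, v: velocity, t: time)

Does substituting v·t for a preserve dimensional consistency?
No

[a] = [L T^-2] and [v·t] = [L]. These differ, so the substitution replaces a quantity by one of different dimensions and the result F = mvt has LHS [L M T^-2] vs RHS [L M] — inconsistent.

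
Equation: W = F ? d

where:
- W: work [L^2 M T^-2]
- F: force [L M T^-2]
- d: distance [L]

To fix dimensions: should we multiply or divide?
multiplication (×): W = F × d

W [L^2 M T^-2]; F [L M T^-2]; d [L].
F × d → [L^2 M T^-2] ✓
F ÷ d → [M T^-2] ✗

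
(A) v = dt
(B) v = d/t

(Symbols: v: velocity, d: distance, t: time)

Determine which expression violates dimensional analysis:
(A)

(A) v = dt: LHS [L T^-1], RHS [L T] ✗
(B) v = d/t: LHS [L T^-1], RHS [L T^-1] ✓

Expression (A) v = dt is dimensionally incorrect.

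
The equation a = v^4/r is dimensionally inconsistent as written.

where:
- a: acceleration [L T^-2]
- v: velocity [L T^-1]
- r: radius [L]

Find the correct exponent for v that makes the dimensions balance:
The exponent of v should be 2: a = v^2/r

The LHS a has dimensions [L T^-2]; v has dimensions [L T^-1].
As written, the RHS v^4/r (exponent 4 on v) has dimensions [L^3 T^-4], which does not match.
With exponent 2, the RHS v^2/r has dimensions [L T^-2], matching the LHS.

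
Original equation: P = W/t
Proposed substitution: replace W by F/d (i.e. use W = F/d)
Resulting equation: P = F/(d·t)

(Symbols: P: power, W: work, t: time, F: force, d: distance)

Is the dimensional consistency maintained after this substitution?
No

[W] = [L^2 M T^-2] and [F/d] = [M T^-2]. These differ, so the substitution replaces a quantity by one of different dimensions and the result P = F/(d·t) has LHS [L^2 M T^-3] vs RHS [M T^-3] — inconsistent.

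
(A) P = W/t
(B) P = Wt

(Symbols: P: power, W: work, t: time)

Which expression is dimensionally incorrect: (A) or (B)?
(B)

(A) P = W/t: LHS [L^2 M T^-3], RHS [L^2 M T^-3] ✓
(B) P = Wt: LHS [L^2 M T^-3], RHS [L^2 M T^-1] ✗

Expression (B) P = Wt is dimensionally incorrect.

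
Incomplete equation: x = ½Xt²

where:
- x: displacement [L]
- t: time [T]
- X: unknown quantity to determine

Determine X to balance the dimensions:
X = a (acceleration), dimensions [L T^-2]

x has dimensions [L]; the rest of the RHS (½ t²) has dimensions [T^2].
So X must have dimensions [L T^-2] — X = a (acceleration).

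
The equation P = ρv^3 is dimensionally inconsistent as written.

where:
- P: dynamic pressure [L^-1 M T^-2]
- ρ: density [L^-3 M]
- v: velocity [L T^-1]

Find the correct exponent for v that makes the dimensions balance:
The exponent of v should be 2: P = ρv^2

The LHS P has dimensions [L^-1 M T^-2]; v has dimensions [L T^-1].
As written, the RHS ρv^3 (exponent 3 on v) has dimensions [M T^-3], which does not match.
With exponent 2, the RHS ρv^2 has dimensions [L^-1 M T^-2], matching the LHS.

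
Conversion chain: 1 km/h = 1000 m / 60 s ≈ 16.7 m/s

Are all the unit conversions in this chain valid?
The chain is incorrect (it contains an error).

Incorrect: 1 h = 3600 s, not 60 s (1 km/h ≈ 0.278 m/s)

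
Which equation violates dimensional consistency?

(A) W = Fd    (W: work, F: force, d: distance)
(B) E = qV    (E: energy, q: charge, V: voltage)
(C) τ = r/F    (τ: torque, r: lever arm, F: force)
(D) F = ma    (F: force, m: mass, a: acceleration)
(C) τ = r/F

The equation (C) τ = r/F is dimensionally incorrect.

LHS (τ): [L^2 M T^-2]
RHS (r/F): [M^-1 T^2] ✗

The dimensions do not match. The other three equations balance.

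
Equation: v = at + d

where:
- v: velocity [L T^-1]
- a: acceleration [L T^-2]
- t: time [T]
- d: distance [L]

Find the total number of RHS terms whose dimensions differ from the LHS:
1

LHS v: [L T^-1]
- at: [L T^-1] ✓
- d: [L] ✗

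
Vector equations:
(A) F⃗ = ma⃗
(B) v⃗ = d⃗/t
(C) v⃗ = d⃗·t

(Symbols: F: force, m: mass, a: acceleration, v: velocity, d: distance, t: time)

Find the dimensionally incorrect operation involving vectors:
(C) v⃗ = d⃗·t

(A) F⃗ = ma⃗: LHS [L M T^-2], RHS [L M T^-2] ✓ — Force and acceleration are vectors, mass is a scalar
(B) v⃗ = d⃗/t: LHS [L T^-1], RHS [L T^-1] ✓ — displacement (vector) divided by time (scalar)
(C) v⃗ = d⃗·t: LHS [L T^-1], RHS [L T] ✗ — velocity is displacement per time; should be d⃗/t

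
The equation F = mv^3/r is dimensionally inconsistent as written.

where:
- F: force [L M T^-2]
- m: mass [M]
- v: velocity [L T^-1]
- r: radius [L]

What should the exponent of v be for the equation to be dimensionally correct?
The exponent of v should be 2: F = mv^2/r

The LHS F has dimensions [L M T^-2]; v has dimensions [L T^-1].
As written, the RHS mv^3/r (exponent 3 on v) has dimensions [L^2 M T^-3], which does not match.
With exponent 2, the RHS mv^2/r has dimensions [L M T^-2], matching the LHS.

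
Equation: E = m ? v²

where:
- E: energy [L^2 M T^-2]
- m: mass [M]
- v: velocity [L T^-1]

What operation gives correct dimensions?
multiplication (×): E = m × v²

E [L^2 M T^-2]; m [M]; v² [L^2 T^-2].
m × v² → [L^2 M T^-2] ✓
m ÷ v² → [L^-2 M T^2] ✗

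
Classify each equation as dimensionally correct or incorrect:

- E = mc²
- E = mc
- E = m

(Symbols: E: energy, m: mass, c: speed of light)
Dimensionally correct: E = mc²
Dimensionally incorrect: E = mc, E = m
Ordered (correct first, then incorrect): E = mc², E = mc, E = m

- E = mc²: LHS [L^2 M T^-2], RHS [L^2 M T^-2] → correct ✓
- E = mc: LHS [L^2 M T^-2], RHS [L M T^-1] → incorrect ✗
- E = m: LHS [L^2 M T^-2], RHS [M] → incorrect ✗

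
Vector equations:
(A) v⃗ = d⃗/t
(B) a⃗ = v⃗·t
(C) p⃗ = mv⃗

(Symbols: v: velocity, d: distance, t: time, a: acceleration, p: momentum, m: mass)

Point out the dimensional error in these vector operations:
(B) a⃗ = v⃗·t

(A) v⃗ = d⃗/t: LHS [L T^-1], RHS [L T^-1] ✓ — displacement (vector) divided by time (scalar)
(B) a⃗ = v⃗·t: LHS [L T^-2], RHS [L] ✗ — acceleration is velocity per time; should be v⃗/t
(C) p⃗ = mv⃗: LHS [L M T^-1], RHS [L M T^-1] ✓ — mass (scalar) times velocity (vector)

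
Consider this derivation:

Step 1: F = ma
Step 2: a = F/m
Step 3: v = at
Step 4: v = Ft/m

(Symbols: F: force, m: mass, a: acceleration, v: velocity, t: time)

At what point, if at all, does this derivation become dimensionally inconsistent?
No step introduces an error — all steps are dimensionally consistent.

Step 1: F = ma → LHS [L M T^-2], RHS [L M T^-2] ✓
Step 2: a = F/m → LHS [L T^-2], RHS [L T^-2] ✓
Step 3: v = at → LHS [L T^-1], RHS [L T^-1] ✓
Step 4: v = Ft/m → LHS [L T^-1], RHS [L T^-1] ✓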